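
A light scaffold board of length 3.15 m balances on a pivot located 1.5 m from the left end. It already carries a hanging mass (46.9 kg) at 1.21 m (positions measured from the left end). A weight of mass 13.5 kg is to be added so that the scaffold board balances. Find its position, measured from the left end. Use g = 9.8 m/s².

Sum moments about the pivot (at 1.5 m from the left end) (the support reaction has zero arm there).
Hanging mass: 46.9 × 9.8 = 459.6 N down at 1.21 m → arm 0.29 m, τ = 459.6 × 0.29 = 133.3 N·m counterclockwise.
Net moment of existing loads = 133.3 N·m counterclockwise.
The weight weighs 13.5 × 9.8 = 132.3 N and must supply an equal clockwise moment, so its lever arm about the pivot is 133.3 / 132.3 = 1.01 m.
That puts it at 1.5 + 1.01 = 2.51 m from the left end.

x ≈ 2.51 m from the left end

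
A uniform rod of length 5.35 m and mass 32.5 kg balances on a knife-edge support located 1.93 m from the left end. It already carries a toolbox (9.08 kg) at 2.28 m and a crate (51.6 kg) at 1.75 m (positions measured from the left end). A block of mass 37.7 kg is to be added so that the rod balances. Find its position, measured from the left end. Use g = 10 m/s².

x ≈ 1.45 m from the left end

Choose the knife-edge support (at 1.93 m from the left end) as the axis so the support reaction has zero arm there.
Beam weight: 32.5 × 10 = 325 N down at 2.675 m → arm 0.745 m, τ = 325 × 0.745 = 242.1 N·m clockwise.
Toolbox: 9.08 × 10 = 90.8 N down at 2.28 m → arm 0.35 m, τ = 90.8 × 0.35 = 31.78 N·m clockwise.
Crate: 51.6 × 10 = 516 N down at 1.75 m → arm 0.18 m, τ = 516 × 0.18 = 92.88 N·m counterclockwise.
Net moment of existing loads = 181 N·m clockwise.
The block weighs 37.7 × 10 = 377 N and must supply an equal counterclockwise moment, so its lever arm about the knife-edge support is 181 / 377 = 0.48 m.
That puts it at 1.93 − 0.48 = 1.45 m from the left end.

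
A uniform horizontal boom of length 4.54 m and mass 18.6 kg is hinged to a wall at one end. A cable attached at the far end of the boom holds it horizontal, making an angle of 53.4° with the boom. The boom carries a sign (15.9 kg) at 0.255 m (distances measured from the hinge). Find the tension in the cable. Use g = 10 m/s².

Choose the hinge as the axis so the unknown hinge reaction has zero arm there.
Beam weight: 18.6 × 10 = 186 N down at 2.27 m → arm 2.27 m, τ = 186 × 2.27 = 422.2 N·m clockwise.
Sign: 15.9 × 10 = 159 N down at 0.255 m → arm 0.255 m, τ = 159 × 0.255 = 40.55 N·m clockwise.
Total clockwise load moment = 462.8 N·m.
The cable tension T acts at 4.54 m; only its component perpendicular to the boom, T sinθ, produces torque. sin 53.4° = 0.8028.
Balancing moments: T × 4.54 × 0.8028 = 462.8, giving T = 462.8 / 3.645 = 127 N.

T ≈ 127 N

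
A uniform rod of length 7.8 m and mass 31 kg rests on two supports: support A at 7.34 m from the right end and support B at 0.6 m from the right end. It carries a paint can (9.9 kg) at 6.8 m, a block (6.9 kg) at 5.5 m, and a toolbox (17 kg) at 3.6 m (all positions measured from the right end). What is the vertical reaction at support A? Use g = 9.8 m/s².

Sum moments about support B (its reaction then has zero moment arm).
Beam weight: 31 × 9.8 = 303.8 N down at 3.9 m → arm 3.3 m, τ = 303.8 × 3.3 = 1003 N·m counterclockwise.
Paint can: 9.9 × 9.8 = 97.02 N down at 6.8 m → arm 6.2 m, τ = 97.02 × 6.2 = 601.5 N·m counterclockwise.
Block: 6.9 × 9.8 = 67.62 N down at 5.5 m → arm 4.9 m, τ = 67.62 × 4.9 = 331.3 N·m counterclockwise.
Toolbox: 17 × 9.8 = 166.6 N down at 3.6 m → arm 3 m, τ = 166.6 × 3 = 499.8 N·m counterclockwise.
Net load moment about support B = 2436 N·m counterclockwise.
Reaction R at support A is upward at 7.34 m, arm 6.74 m → moment R × 6.74 clockwise.
Στ = 0 ⇒ R × 6.74 = 2436 ⇒ R = 361 N.

R_A ≈ 361 N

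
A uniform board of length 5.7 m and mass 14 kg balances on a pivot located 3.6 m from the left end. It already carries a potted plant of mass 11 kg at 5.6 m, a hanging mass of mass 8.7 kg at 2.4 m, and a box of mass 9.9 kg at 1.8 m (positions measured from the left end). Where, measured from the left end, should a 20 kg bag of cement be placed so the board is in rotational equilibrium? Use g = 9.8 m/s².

x ≈ 4.44 m from the left end

Sum moments about the pivot (at 3.6 m from the left end) (the support reaction has zero arm there).
Beam weight: 14 × 9.8 = 137.2 N down at 2.85 m → arm 0.75 m, τ = 137.2 × 0.75 = 102.9 N·m counterclockwise.
Potted plant: 11 × 9.8 = 107.8 N down at 5.6 m → arm 2 m, τ = 107.8 × 2 = 215.6 N·m clockwise.
Hanging mass: 8.7 × 9.8 = 85.26 N down at 2.4 m → arm 1.2 m, τ = 85.26 × 1.2 = 102.3 N·m counterclockwise.
Box: 9.9 × 9.8 = 97.02 N down at 1.8 m → arm 1.8 m, τ = 97.02 × 1.8 = 174.6 N·m counterclockwise.
Net moment of existing loads = 164.2 N·m counterclockwise.
The bag of cement weighs 20 × 9.8 = 196 N and must supply an equal clockwise moment, so its lever arm about the pivot is 164.2 / 196 = 0.838 m.
That puts it at 3.6 + 0.838 = 4.44 m from the left end.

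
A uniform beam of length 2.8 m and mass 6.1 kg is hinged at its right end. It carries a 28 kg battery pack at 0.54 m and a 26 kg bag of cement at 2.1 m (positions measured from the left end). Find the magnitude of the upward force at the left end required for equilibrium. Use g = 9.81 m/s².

F ≈ 315 N

Sum moments about the right end (the unknown pivot reaction has zero arm there).
Beam weight: 6.1 × 9.81 = 59.84 N down at 1.4 m → arm 1.4 m, τ = 59.84 × 1.4 = 83.78 N·m counterclockwise.
Battery pack: 28 × 9.81 = 274.7 N down at 0.54 m → arm 2.26 m, τ = 274.7 × 2.26 = 620.8 N·m counterclockwise.
Bag of cement: 26 × 9.81 = 255.1 N down at 2.1 m → arm 0.7 m, τ = 255.1 × 0.7 = 178.6 N·m counterclockwise.
Net moment of the loads = 883.2 N·m counterclockwise.
The upward force F acts at the left end, arm 2.8 m, giving F × 2.8 clockwise.
Setting net torque to zero: F × 2.8 = 883.2 → F = 883.2 / 2.8 = 315 N.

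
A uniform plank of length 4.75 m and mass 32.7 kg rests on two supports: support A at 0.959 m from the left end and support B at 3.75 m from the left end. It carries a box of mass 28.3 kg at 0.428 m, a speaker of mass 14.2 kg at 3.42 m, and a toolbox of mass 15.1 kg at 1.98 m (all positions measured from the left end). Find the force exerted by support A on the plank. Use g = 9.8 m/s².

Choose support B as the axis so its reaction then has zero moment arm.
Beam weight: 32.7 × 9.8 = 320.5 N down at 2.375 m → arm 1.375 m, τ = 320.5 × 1.375 = 440.7 N·m counterclockwise.
Box: 28.3 × 9.8 = 277.3 N down at 0.428 m → arm 3.322 m, τ = 277.3 × 3.322 = 921.2 N·m counterclockwise.
Speaker: 14.2 × 9.8 = 139.2 N down at 3.42 m → arm 0.33 m, τ = 139.2 × 0.33 = 45.94 N·m counterclockwise.
Toolbox: 15.1 × 9.8 = 148 N down at 1.98 m → arm 1.77 m, τ = 148 × 1.77 = 262 N·m counterclockwise.
Net load moment about support B = 1670 N·m counterclockwise.
Reaction R at support A is upward at 0.959 m, arm 2.791 m → moment R × 2.791 clockwise.
Στ = 0 ⇒ R × 2.791 = 1670 ⇒ R = 598 N.

R_A ≈ 598 N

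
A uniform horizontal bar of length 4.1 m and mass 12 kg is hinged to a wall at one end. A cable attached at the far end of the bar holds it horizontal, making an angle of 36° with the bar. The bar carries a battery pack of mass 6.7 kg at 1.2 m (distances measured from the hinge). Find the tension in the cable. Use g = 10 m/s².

Sum moments about the hinge (the unknown hinge reaction has zero arm there).
Beam weight: 12 × 10 = 120 N down at 2.05 m → arm 2.05 m, τ = 120 × 2.05 = 246 N·m clockwise.
Battery pack: 6.7 × 10 = 67 N down at 1.2 m → arm 1.2 m, τ = 67 × 1.2 = 80.4 N·m clockwise.
Total clockwise load moment = 326.4 N·m.
The cable tension T acts at 4.1 m; only its component perpendicular to the bar, T sinθ, produces torque. sin 36° = 0.5878.
For rotational equilibrium, T × 4.1 × 0.5878 = 326.4, so T = 326.4 / 2.41 = 135 N.

T ≈ 135 N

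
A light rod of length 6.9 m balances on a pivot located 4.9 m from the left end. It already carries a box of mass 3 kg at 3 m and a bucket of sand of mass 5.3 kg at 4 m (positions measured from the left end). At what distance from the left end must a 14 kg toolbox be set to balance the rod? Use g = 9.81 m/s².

Choose the pivot (at 4.9 m from the left end) as the axis so the support reaction has zero arm there.
Box: 3 × 9.81 = 29.43 N down at 3 m → arm 1.9 m, τ = 29.43 × 1.9 = 55.92 N·m counterclockwise.
Bucket of sand: 5.3 × 9.81 = 51.99 N down at 4 m → arm 0.9 m, τ = 51.99 × 0.9 = 46.79 N·m counterclockwise.
Net moment of existing loads = 102.7 N·m counterclockwise.
The toolbox weighs 14 × 9.81 = 137.3 N and must supply an equal clockwise moment, so its lever arm about the pivot is 102.7 / 137.3 = 0.748 m.
That puts it at 4.9 + 0.748 = 5.65 m from the left end.

x ≈ 5.65 m from the left end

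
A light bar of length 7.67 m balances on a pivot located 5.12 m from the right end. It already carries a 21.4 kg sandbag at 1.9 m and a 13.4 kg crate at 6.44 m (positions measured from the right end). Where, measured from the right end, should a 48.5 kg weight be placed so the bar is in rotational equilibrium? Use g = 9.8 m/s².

x ≈ 6.18 m from the right end

Taking torques about the pivot (at 5.12 m from the right end):
Sandbag: 21.4 × 9.8 = 209.7 N down at 1.9 m → arm 3.22 m, τ = 209.7 × 3.22 = 675.2 N·m clockwise.
Crate: 13.4 × 9.8 = 131.3 N down at 6.44 m → arm 1.32 m, τ = 131.3 × 1.32 = 173.3 N·m counterclockwise.
Net moment of existing loads = 501.9 N·m clockwise.
The weight weighs 48.5 × 9.8 = 475.3 N and must supply an equal counterclockwise moment, so its lever arm about the pivot is 501.9 / 475.3 = 1.06 m.
That puts it at 5.12 + 1.06 = 6.18 m from the right end.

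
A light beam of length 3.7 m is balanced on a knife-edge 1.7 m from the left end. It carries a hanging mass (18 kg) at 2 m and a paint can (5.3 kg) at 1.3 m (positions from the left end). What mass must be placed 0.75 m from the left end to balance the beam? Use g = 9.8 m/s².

Sum moments about the knife-edge (at 1.7 m from the left end) (the support reaction has zero arm there).
Hanging mass: 18 × 9.8 = 176.4 N down at 2 m → arm 0.3 m, τ = 176.4 × 0.3 = 52.92 N·m clockwise.
Paint can: 5.3 × 9.8 = 51.94 N down at 1.3 m → arm 0.4 m, τ = 51.94 × 0.4 = 20.78 N·m counterclockwise.
Net moment of known loads = 32.14 N·m clockwise.
An unknown mass m at 0.75 m has arm 0.95 m; its moment is m·g·0.95 counterclockwise.
For rotational equilibrium, m × 9.8 × 0.95 = 32.14, so m = 32.14 / (9.8 × 0.95) = 3.45 kg.

m ≈ 3.45 kg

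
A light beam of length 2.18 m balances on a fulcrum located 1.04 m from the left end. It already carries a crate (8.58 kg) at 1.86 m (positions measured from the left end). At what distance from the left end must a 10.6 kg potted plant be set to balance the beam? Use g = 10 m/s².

x ≈ 0.376 m from the left end

Taking torques about the fulcrum (at 1.04 m from the left end):
Crate: 8.58 × 10 = 85.8 N down at 1.86 m → arm 0.82 m, τ = 85.8 × 0.82 = 70.36 N·m clockwise.
Net moment of existing loads = 70.36 N·m clockwise.
The potted plant weighs 10.6 × 10 = 106 N and must supply an equal counterclockwise moment, so its lever arm about the fulcrum is 70.36 / 106 = 0.664 m.
That puts it at 1.04 − 0.664 = 0.376 m from the left end.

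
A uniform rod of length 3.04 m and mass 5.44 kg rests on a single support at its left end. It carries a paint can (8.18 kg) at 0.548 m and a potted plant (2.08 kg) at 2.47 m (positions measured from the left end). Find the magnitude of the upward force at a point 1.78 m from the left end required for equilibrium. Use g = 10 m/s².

F ≈ 101 N

Take moments about the left end.
Beam weight: 5.44 × 10 = 54.4 N down at 1.52 m → arm 1.52 m, τ = 54.4 × 1.52 = 82.69 N·m clockwise.
Paint can: 8.18 × 10 = 81.8 N down at 0.548 m → arm 0.548 m, τ = 81.8 × 0.548 = 44.83 N·m clockwise.
Potted plant: 2.08 × 10 = 20.8 N down at 2.47 m → arm 2.47 m, τ = 20.8 × 2.47 = 51.38 N·m clockwise.
Net moment of the loads = 178.9 N·m clockwise.
The upward force F acts at a point 1.78 m from the left end, arm 1.78 m, giving F × 1.78 counterclockwise.
Balancing moments: F × 1.78 = 178.9, giving F = 178.9 / 1.78 = 101 N.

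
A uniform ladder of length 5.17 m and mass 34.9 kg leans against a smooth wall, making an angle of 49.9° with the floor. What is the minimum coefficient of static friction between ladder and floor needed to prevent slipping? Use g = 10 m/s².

Sum moments about the foot of the ladder (the floor normal and friction both act there and drop out).
Ladder weight 34.9×10 = 349 N acts at 2.585 m along the ladder; its horizontal arm is 2.585·cos49.9° = 1.665 m → τ = 581.1 N·m clockwise.
Wall normal N acts horizontally at the top; its moment arm is the height L sinθ = 5.17·sin49.9° = 3.955 m, counterclockwise.
Setting net torque to zero: N × 3.955 = 581.1 → N = 146.9 N.
ΣFx = 0 ⇒ f = N_wall = 146.9 N. ΣFy = 0 ⇒ N_floor = 349 N.
μ_min = f / N_floor = 146.9 / 349 = 0.421.

μ_min ≈ 0.421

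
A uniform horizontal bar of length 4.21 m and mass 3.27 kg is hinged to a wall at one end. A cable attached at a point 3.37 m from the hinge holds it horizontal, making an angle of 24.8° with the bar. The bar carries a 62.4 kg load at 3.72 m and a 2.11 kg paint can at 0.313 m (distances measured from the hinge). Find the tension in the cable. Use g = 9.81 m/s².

T ≈ 1660 N

Sum moments about the hinge (the unknown hinge reaction has zero arm there).
Beam weight: 3.27 × 9.81 = 32.08 N down at 2.105 m → arm 2.105 m, τ = 32.08 × 2.105 = 67.53 N·m clockwise.
Load: 62.4 × 9.81 = 612.1 N down at 3.72 m → arm 3.72 m, τ = 612.1 × 3.72 = 2277 N·m clockwise.
Paint can: 2.11 × 9.81 = 20.7 N down at 0.313 m → arm 0.313 m, τ = 20.7 × 0.313 = 6.479 N·m clockwise.
Total clockwise load moment = 2351 N·m.
The cable tension T acts at 3.37 m; only its component perpendicular to the bar, T sinθ, produces torque. sin 24.8° = 0.4195.
Στ = 0 ⇒ T × 3.37 × 0.4195 = 2351 ⇒ T = 2351 / 1.414 = 1660 N.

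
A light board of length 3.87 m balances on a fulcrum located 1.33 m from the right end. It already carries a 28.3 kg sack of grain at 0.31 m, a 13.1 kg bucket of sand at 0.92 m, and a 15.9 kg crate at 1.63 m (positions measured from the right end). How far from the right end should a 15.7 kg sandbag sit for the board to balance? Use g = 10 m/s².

About the fulcrum (at 1.33 m from the right end):
Sack of grain: 28.3 × 10 = 283 N down at 0.31 m → arm 1.02 m, τ = 283 × 1.02 = 288.7 N·m clockwise.
Bucket of sand: 13.1 × 10 = 131 N down at 0.92 m → arm 0.41 m, τ = 131 × 0.41 = 53.71 N·m clockwise.
Crate: 15.9 × 10 = 159 N down at 1.63 m → arm 0.3 m, τ = 159 × 0.3 = 47.7 N·m counterclockwise.
Net moment of existing loads = 294.7 N·m clockwise.
The sandbag weighs 15.7 × 10 = 157 N and must supply an equal counterclockwise moment, so its lever arm about the fulcrum is 294.7 / 157 = 1.88 m.
That puts it at 1.33 + 1.88 = 3.21 m from the right end.

x ≈ 3.21 m from the right end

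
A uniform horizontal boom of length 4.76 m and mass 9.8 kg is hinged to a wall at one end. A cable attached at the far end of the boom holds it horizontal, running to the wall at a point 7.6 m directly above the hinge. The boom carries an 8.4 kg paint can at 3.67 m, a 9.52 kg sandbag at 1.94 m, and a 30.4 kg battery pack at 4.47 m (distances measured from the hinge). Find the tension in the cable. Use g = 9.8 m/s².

Take moments about the hinge.
Beam weight: 9.8 × 9.8 = 96.04 N down at 2.38 m → arm 2.38 m, τ = 96.04 × 2.38 = 228.6 N·m clockwise.
Paint can: 8.4 × 9.8 = 82.32 N down at 3.67 m → arm 3.67 m, τ = 82.32 × 3.67 = 302.1 N·m clockwise.
Sandbag: 9.52 × 9.8 = 93.3 N down at 1.94 m → arm 1.94 m, τ = 93.3 × 1.94 = 181 N·m clockwise.
Battery pack: 30.4 × 9.8 = 297.9 N down at 4.47 m → arm 4.47 m, τ = 297.9 × 4.47 = 1332 N·m clockwise.
Total clockwise load moment = 2044 N·m.
The cable tension T acts at 4.76 m; only its component perpendicular to the boom, T sinθ, produces torque. sinθ = h/√(h²+d²) = 7.6/√(7.6²+4.76²) = 0.8475.
Balancing moments: T × 4.76 × 0.8475 = 2044, giving T = 2044 / 4.034 = 507 N.

T ≈ 507 N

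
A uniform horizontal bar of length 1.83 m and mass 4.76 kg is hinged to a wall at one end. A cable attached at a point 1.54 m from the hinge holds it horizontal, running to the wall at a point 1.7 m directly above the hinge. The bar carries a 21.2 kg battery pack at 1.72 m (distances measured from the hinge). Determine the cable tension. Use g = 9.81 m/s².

T ≈ 351 N

Taking torques about the hinge:
Beam weight: 4.76 × 9.81 = 46.7 N down at 0.915 m → arm 0.915 m, τ = 46.7 × 0.915 = 42.73 N·m clockwise.
Battery pack: 21.2 × 9.81 = 208 N down at 1.72 m → arm 1.72 m, τ = 208 × 1.72 = 357.8 N·m clockwise.
Total clockwise load moment = 400.5 N·m.
The cable tension T acts at 1.54 m; only its component perpendicular to the bar, T sinθ, produces torque. sinθ = h/√(h²+d²) = 1.7/√(1.7²+1.54²) = 0.7411.
For rotational equilibrium, T × 1.54 × 0.7411 = 400.5, so T = 400.5 / 1.141 = 351 N.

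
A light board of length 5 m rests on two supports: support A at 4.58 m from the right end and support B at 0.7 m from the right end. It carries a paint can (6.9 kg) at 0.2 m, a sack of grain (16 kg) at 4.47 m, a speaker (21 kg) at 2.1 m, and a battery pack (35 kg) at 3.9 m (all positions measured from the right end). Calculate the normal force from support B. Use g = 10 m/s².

R_B ≈ 278 N

Choose support A as the axis so its reaction then has zero moment arm.
Paint can: 6.9 × 10 = 69 N down at 0.2 m → arm 4.38 m, τ = 69 × 4.38 = 302.2 N·m clockwise.
Sack of grain: 16 × 10 = 160 N down at 4.47 m → arm 0.11 m, τ = 160 × 0.11 = 17.6 N·m clockwise.
Speaker: 21 × 10 = 210 N down at 2.1 m → arm 2.48 m, τ = 210 × 2.48 = 520.8 N·m clockwise.
Battery pack: 35 × 10 = 350 N down at 3.9 m → arm 0.68 m, τ = 350 × 0.68 = 238 N·m clockwise.
Net load moment about support A = 1079 N·m clockwise.
Reaction R at support B is upward at 0.7 m, arm 3.88 m → moment R × 3.88 counterclockwise.
For rotational equilibrium, R × 3.88 = 1079, so R = 278 N.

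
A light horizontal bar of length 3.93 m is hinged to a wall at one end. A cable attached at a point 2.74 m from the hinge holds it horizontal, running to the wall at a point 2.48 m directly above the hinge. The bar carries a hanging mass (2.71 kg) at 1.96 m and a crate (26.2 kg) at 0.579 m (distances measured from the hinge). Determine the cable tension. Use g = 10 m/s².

About the hinge:
Hanging mass: 2.71 × 10 = 27.1 N down at 1.96 m → arm 1.96 m, τ = 27.1 × 1.96 = 53.12 N·m clockwise.
Crate: 26.2 × 10 = 262 N down at 0.579 m → arm 0.579 m, τ = 262 × 0.579 = 151.7 N·m clockwise.
Total clockwise load moment = 204.8 N·m.
The cable tension T acts at 2.74 m; only its component perpendicular to the bar, T sinθ, produces torque. sinθ = h/√(h²+d²) = 2.48/√(2.48²+2.74²) = 0.6711.
Balancing moments: T × 2.74 × 0.6711 = 204.8, giving T = 204.8 / 1.839 = 111 N.

T ≈ 111 N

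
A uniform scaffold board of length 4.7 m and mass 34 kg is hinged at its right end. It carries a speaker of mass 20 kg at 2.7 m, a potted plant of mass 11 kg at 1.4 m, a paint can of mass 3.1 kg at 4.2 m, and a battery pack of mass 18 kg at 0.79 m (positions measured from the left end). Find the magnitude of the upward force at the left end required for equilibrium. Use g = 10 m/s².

Take moments about the right end.
Beam weight: 34 × 10 = 340 N down at 2.35 m → arm 2.35 m, τ = 340 × 2.35 = 799 N·m counterclockwise.
Speaker: 20 × 10 = 200 N down at 2.7 m → arm 2 m, τ = 200 × 2 = 400 N·m counterclockwise.
Potted plant: 11 × 10 = 110 N down at 1.4 m → arm 3.3 m, τ = 110 × 3.3 = 363 N·m counterclockwise.
Paint can: 3.1 × 10 = 31 N down at 4.2 m → arm 0.5 m, τ = 31 × 0.5 = 15.5 N·m counterclockwise.
Battery pack: 18 × 10 = 180 N down at 0.79 m → arm 3.91 m, τ = 180 × 3.91 = 703.8 N·m counterclockwise.
Net moment of the loads = 2281 N·m counterclockwise.
The upward force F acts at the left end, arm 4.7 m, giving F × 4.7 clockwise.
Setting net torque to zero: F × 4.7 = 2281 → F = 2281 / 4.7 = 485 N.

F ≈ 485 N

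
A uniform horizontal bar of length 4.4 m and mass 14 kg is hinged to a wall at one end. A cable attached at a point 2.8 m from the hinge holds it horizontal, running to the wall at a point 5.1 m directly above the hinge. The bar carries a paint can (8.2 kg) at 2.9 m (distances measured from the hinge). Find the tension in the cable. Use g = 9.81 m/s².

Sum moments about the hinge (the unknown hinge reaction has zero arm there).
Beam weight: 14 × 9.81 = 137.3 N down at 2.2 m → arm 2.2 m, τ = 137.3 × 2.2 = 302.1 N·m clockwise.
Paint can: 8.2 × 9.81 = 80.44 N down at 2.9 m → arm 2.9 m, τ = 80.44 × 2.9 = 233.3 N·m clockwise.
Total clockwise load moment = 535.4 N·m.
The cable tension T acts at 2.8 m; only its component perpendicular to the bar, T sinθ, produces torque. sinθ = h/√(h²+d²) = 5.1/√(5.1²+2.8²) = 0.8766.
For rotational equilibrium, T × 2.8 × 0.8766 = 535.4, so T = 535.4 / 2.454 = 218 N.

T ≈ 218 N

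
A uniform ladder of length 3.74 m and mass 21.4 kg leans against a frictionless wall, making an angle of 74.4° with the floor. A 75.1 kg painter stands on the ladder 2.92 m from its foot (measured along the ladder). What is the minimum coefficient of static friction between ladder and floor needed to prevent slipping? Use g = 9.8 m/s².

Sum moments about the foot of the ladder (the floor normal and friction both act there and drop out).
Ladder weight 21.4×9.8 = 209.7 N acts at 1.87 m along the ladder; its horizontal arm is 1.87·cos74.4° = 0.5029 m → τ = 105.5 N·m clockwise.
Painter: 75.1×9.8 = 736 N at 2.92 m → arm 0.7852 m → τ = 577.9 N·m clockwise.
Wall normal N acts horizontally at the top; its moment arm is the height L sinθ = 3.74·sin74.4° = 3.602 m, counterclockwise.
Στ = 0 ⇒ N × 3.602 = 683.4 ⇒ N = 189.7 N.
ΣFx = 0 ⇒ f = N_wall = 189.7 N. ΣFy = 0 ⇒ N_floor = 945.7 N.
μ_min = f / N_floor = 189.7 / 945.7 = 0.201.

μ_min ≈ 0.201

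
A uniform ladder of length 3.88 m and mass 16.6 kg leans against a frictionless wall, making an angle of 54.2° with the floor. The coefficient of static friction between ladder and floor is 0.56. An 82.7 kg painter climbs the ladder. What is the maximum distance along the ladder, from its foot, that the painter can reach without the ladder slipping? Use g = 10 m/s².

d ≈ 3.23 m

Take moments about the foot of the ladder.
Ladder weight 16.6×10 = 166 N acts at 1.94 m along the ladder; its horizontal arm is 1.94·cos54.2° = 1.135 m → τ = 188.4 N·m clockwise.
Painter weight 82.7×10 = 827 N at distance d → arm d·cos54.2° → τ = 827·d·0.585 clockwise.
Wall normal N at the top has arm L sinθ = 3.147 m counterclockwise, so Στ = 0 gives N·3.147 = 188.4 + 483.8·d.
ΣFy = 0 ⇒ N_floor = 993 N, so the maximum friction is μ_s·N_floor = 0.56×993 = 556.1 N. ΣFx = 0 ⇒ N_wall = f, so at the slipping point N = 556.1 N.
Substituting: 556.1×3.147 = 188.4 + 483.8·d ⇒ d = (1750 − 188.4) / 483.8 = 3.23 m.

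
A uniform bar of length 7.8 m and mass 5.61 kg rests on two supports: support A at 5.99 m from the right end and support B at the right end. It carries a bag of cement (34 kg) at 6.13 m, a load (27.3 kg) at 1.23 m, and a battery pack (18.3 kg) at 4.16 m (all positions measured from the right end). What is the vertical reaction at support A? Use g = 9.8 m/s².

Sum moments about support B (its reaction then has zero moment arm).
Beam weight: 5.61 × 9.8 = 54.98 N down at 3.9 m → arm 3.9 m, τ = 54.98 × 3.9 = 214.4 N·m counterclockwise.
Bag of cement: 34 × 9.8 = 333.2 N down at 6.13 m → arm 6.13 m, τ = 333.2 × 6.13 = 2043 N·m counterclockwise.
Load: 27.3 × 9.8 = 267.5 N down at 1.23 m → arm 1.23 m, τ = 267.5 × 1.23 = 329 N·m counterclockwise.
Battery pack: 18.3 × 9.8 = 179.3 N down at 4.16 m → arm 4.16 m, τ = 179.3 × 4.16 = 745.9 N·m counterclockwise.
Net load moment about support B = 3332 N·m counterclockwise.
Reaction R at support A is upward at 5.99 m, arm 5.99 m → moment R × 5.99 clockwise.
Balancing moments: R × 5.99 = 3332, giving R = 556 N.

R_A ≈ 556 N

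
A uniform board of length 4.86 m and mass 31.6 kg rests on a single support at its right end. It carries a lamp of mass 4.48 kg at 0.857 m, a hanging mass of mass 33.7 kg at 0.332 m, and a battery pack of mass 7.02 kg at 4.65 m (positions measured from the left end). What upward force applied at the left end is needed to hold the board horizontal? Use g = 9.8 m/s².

F ≈ 502 N

Choose the right end as the axis so the unknown pivot reaction has zero arm there.
Beam weight: 31.6 × 9.8 = 309.7 N down at 2.43 m → arm 2.43 m, τ = 309.7 × 2.43 = 752.6 N·m counterclockwise.
Lamp: 4.48 × 9.8 = 43.9 N down at 0.857 m → arm 4.003 m, τ = 43.9 × 4.003 = 175.7 N·m counterclockwise.
Hanging mass: 33.7 × 9.8 = 330.3 N down at 0.332 m → arm 4.528 m, τ = 330.3 × 4.528 = 1496 N·m counterclockwise.
Battery pack: 7.02 × 9.8 = 68.8 N down at 4.65 m → arm 0.21 m, τ = 68.8 × 0.21 = 14.45 N·m counterclockwise.
Net moment of the loads = 2439 N·m counterclockwise.
The upward force F acts at the left end, arm 4.86 m, giving F × 4.86 clockwise.
For rotational equilibrium, F × 4.86 = 2439, so F = 2439 / 4.86 = 502 N.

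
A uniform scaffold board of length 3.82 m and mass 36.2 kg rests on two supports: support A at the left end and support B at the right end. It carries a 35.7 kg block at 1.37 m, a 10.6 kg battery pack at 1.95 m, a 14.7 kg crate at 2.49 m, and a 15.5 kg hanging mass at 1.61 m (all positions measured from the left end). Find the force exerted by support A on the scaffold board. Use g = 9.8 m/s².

Sum moments about support B (its reaction then has zero moment arm).
Beam weight: 36.2 × 9.8 = 354.8 N down at 1.91 m → arm 1.91 m, τ = 354.8 × 1.91 = 677.7 N·m counterclockwise.
Block: 35.7 × 9.8 = 349.9 N down at 1.37 m → arm 2.45 m, τ = 349.9 × 2.45 = 857.3 N·m counterclockwise.
Battery pack: 10.6 × 9.8 = 103.9 N down at 1.95 m → arm 1.87 m, τ = 103.9 × 1.87 = 194.3 N·m counterclockwise.
Crate: 14.7 × 9.8 = 144.1 N down at 2.49 m → arm 1.33 m, τ = 144.1 × 1.33 = 191.7 N·m counterclockwise.
Hanging mass: 15.5 × 9.8 = 151.9 N down at 1.61 m → arm 2.21 m, τ = 151.9 × 2.21 = 335.7 N·m counterclockwise.
Net load moment about support B = 2257 N·m counterclockwise.
Reaction R at support A is upward at 0 m, arm 3.82 m → moment R × 3.82 clockwise.
Balancing moments: R × 3.82 = 2257, giving R = 591 N.

R_A ≈ 591 N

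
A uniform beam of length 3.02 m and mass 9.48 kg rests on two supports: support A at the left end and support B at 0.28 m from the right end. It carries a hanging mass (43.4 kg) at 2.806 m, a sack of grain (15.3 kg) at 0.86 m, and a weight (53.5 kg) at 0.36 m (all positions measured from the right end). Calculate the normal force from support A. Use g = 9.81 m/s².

R_A ≈ 481 N

About support B:
Beam weight: 9.48 × 9.81 = 93 N down at 1.51 m → arm 1.23 m, τ = 93 × 1.23 = 114.4 N·m counterclockwise.
Hanging mass: 43.4 × 9.81 = 425.8 N down at 2.806 m → arm 2.526 m, τ = 425.8 × 2.526 = 1076 N·m counterclockwise.
Sack of grain: 15.3 × 9.81 = 150.1 N down at 0.86 m → arm 0.58 m, τ = 150.1 × 0.58 = 87.06 N·m counterclockwise.
Weight: 53.5 × 9.81 = 524.8 N down at 0.36 m → arm 0.08 m, τ = 524.8 × 0.08 = 41.98 N·m counterclockwise.
Net load moment about support B = 1319 N·m counterclockwise.
Reaction R at support A is upward at 3.02 m, arm 2.74 m → moment R × 2.74 clockwise.
Στ = 0 ⇒ R × 2.74 = 1319 ⇒ R = 481 N.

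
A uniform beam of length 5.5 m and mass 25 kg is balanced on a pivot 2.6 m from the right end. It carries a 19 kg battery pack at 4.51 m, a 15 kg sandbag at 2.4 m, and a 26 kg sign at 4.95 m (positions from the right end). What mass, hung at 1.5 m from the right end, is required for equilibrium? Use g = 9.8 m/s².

Taking torques about the pivot (at 2.6 m from the right end):
Beam weight: 25 × 9.8 = 245 N down at 2.75 m → arm 0.15 m, τ = 245 × 0.15 = 36.75 N·m counterclockwise.
Battery pack: 19 × 9.8 = 186.2 N down at 4.51 m → arm 1.91 m, τ = 186.2 × 1.91 = 355.6 N·m counterclockwise.
Sandbag: 15 × 9.8 = 147 N down at 2.4 m → arm 0.2 m, τ = 147 × 0.2 = 29.4 N·m clockwise.
Sign: 26 × 9.8 = 254.8 N down at 4.95 m → arm 2.35 m, τ = 254.8 × 2.35 = 598.8 N·m counterclockwise.
Net moment of known loads = 961.8 N·m counterclockwise.
An unknown mass m at 1.5 m has arm 1.1 m; its moment is m·g·1.1 clockwise.
For rotational equilibrium, m × 9.8 × 1.1 = 961.8, so m = 961.8 / (9.8 × 1.1) = 89.2 kg.

m ≈ 89.2 kg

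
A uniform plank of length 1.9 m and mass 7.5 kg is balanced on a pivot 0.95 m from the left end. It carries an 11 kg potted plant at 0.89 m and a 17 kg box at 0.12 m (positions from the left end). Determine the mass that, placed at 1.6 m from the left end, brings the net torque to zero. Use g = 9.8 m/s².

Take moments about the pivot (at 0.95 m from the left end).
Beam weight: acts at the pivot, moment arm 0 → no torque.
Potted plant: 11 × 9.8 = 107.8 N down at 0.89 m → arm 0.06 m, τ = 107.8 × 0.06 = 6.468 N·m counterclockwise.
Box: 17 × 9.8 = 166.6 N down at 0.12 m → arm 0.83 m, τ = 166.6 × 0.83 = 138.3 N·m counterclockwise.
Net moment of known loads = 144.8 N·m counterclockwise.
An unknown mass m at 1.6 m has arm 0.65 m; its moment is m·g·0.65 clockwise.
Στ = 0 ⇒ m × 9.8 × 0.65 = 144.8 ⇒ m = 144.8 / (9.8 × 0.65) = 22.7 kg.

m ≈ 22.7 kg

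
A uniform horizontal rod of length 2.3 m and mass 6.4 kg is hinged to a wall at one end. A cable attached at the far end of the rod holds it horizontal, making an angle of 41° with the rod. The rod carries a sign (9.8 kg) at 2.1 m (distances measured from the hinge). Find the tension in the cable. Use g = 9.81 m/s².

T ≈ 182 N

Take moments about the hinge.
Beam weight: 6.4 × 9.81 = 62.78 N down at 1.15 m → arm 1.15 m, τ = 62.78 × 1.15 = 72.2 N·m clockwise.
Sign: 9.8 × 9.81 = 96.14 N down at 2.1 m → arm 2.1 m, τ = 96.14 × 2.1 = 201.9 N·m clockwise.
Total clockwise load moment = 274.1 N·m.
The cable tension T acts at 2.3 m; only its component perpendicular to the rod, T sinθ, produces torque. sin 41° = 0.6561.
Στ = 0 ⇒ T × 2.3 × 0.6561 = 274.1 ⇒ T = 274.1 / 1.509 = 182 N.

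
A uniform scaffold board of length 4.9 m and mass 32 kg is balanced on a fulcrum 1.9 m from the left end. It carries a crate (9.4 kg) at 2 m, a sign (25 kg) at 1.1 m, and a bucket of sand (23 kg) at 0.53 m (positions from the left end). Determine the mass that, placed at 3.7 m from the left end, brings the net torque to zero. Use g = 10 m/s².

m ≈ 18.3 kg

About the fulcrum (at 1.9 m from the left end):
Beam weight: 32 × 10 = 320 N down at 2.45 m → arm 0.55 m, τ = 320 × 0.55 = 176 N·m clockwise.
Crate: 9.4 × 10 = 94 N down at 2 m → arm 0.1 m, τ = 94 × 0.1 = 9.4 N·m clockwise.
Sign: 25 × 10 = 250 N down at 1.1 m → arm 0.8 m, τ = 250 × 0.8 = 200 N·m counterclockwise.
Bucket of sand: 23 × 10 = 230 N down at 0.53 m → arm 1.37 m, τ = 230 × 1.37 = 315.1 N·m counterclockwise.
Net moment of known loads = 329.7 N·m counterclockwise.
An unknown mass m at 3.7 m has arm 1.8 m; its moment is m·g·1.8 clockwise.
For rotational equilibrium, m × 10 × 1.8 = 329.7, so m = 329.7 / (10 × 1.8) = 18.3 kg.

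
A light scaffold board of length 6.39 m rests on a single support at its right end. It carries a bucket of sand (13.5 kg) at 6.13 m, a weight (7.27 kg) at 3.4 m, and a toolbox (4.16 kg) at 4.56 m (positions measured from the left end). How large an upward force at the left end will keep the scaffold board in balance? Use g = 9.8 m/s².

F ≈ 50.4 N

Sum moments about the right end (the unknown pivot reaction has zero arm there).
Bucket of sand: 13.5 × 9.8 = 132.3 N down at 6.13 m → arm 0.26 m, τ = 132.3 × 0.26 = 34.4 N·m counterclockwise.
Weight: 7.27 × 9.8 = 71.25 N down at 3.4 m → arm 2.99 m, τ = 71.25 × 2.99 = 213 N·m counterclockwise.
Toolbox: 4.16 × 9.8 = 40.77 N down at 4.56 m → arm 1.83 m, τ = 40.77 × 1.83 = 74.61 N·m counterclockwise.
Net moment of the loads = 322 N·m counterclockwise.
The upward force F acts at the left end, arm 6.39 m, giving F × 6.39 clockwise.
Setting net torque to zero: F × 6.39 = 322 → F = 322 / 6.39 = 50.4 N.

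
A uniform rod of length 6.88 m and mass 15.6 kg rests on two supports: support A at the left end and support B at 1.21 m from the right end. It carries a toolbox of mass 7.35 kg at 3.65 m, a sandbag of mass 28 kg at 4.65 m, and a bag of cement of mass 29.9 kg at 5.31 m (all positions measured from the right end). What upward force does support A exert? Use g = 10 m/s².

Choose support B as the axis so its reaction then has zero moment arm.
Beam weight: 15.6 × 10 = 156 N down at 3.44 m → arm 2.23 m, τ = 156 × 2.23 = 347.9 N·m counterclockwise.
Toolbox: 7.35 × 10 = 73.5 N down at 3.65 m → arm 2.44 m, τ = 73.5 × 2.44 = 179.3 N·m counterclockwise.
Sandbag: 28 × 10 = 280 N down at 4.65 m → arm 3.44 m, τ = 280 × 3.44 = 963.2 N·m counterclockwise.
Bag of cement: 29.9 × 10 = 299 N down at 5.31 m → arm 4.1 m, τ = 299 × 4.1 = 1226 N·m counterclockwise.
Net load moment about support B = 2716 N·m counterclockwise.
Reaction R at support A is upward at 6.88 m, arm 5.67 m → moment R × 5.67 clockwise.
Στ = 0 ⇒ R × 5.67 = 2716 ⇒ R = 479 N.

R_A ≈ 479 N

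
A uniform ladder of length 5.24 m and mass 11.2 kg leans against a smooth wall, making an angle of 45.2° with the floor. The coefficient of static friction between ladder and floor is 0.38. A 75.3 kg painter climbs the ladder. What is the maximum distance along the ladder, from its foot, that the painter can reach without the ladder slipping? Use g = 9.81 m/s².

About the foot of the ladder:
Ladder weight 11.2×9.81 = 109.9 N acts at 2.62 m along the ladder; its horizontal arm is 2.62·cos45.2° = 1.846 m → τ = 202.9 N·m clockwise.
Painter weight 75.3×9.81 = 738.7 N at distance d → arm d·cos45.2° → τ = 738.7·d·0.7046 clockwise.
Wall normal N at the top has arm L sinθ = 3.718 m counterclockwise, so Στ = 0 gives N·3.718 = 202.9 + 520.5·d.
ΣFy = 0 ⇒ N_floor = 848.6 N, so the maximum friction is μ_s·N_floor = 0.38×848.6 = 322.5 N. ΣFx = 0 ⇒ N_wall = f, so at the slipping point N = 322.5 N.
Substituting: 322.5×3.718 = 202.9 + 520.5·d ⇒ d = (1199 − 202.9) / 520.5 = 1.91 m.

d ≈ 1.91 m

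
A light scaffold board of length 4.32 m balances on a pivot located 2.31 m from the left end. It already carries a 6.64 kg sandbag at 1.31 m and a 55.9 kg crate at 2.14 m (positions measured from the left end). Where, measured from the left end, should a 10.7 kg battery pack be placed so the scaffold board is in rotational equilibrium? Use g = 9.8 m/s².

x ≈ 3.82 m from the left end

Taking torques about the pivot (at 2.31 m from the left end):
Sandbag: 6.64 × 9.8 = 65.07 N down at 1.31 m → arm 1 m, τ = 65.07 × 1 = 65.07 N·m counterclockwise.
Crate: 55.9 × 9.8 = 547.8 N down at 2.14 m → arm 0.17 m, τ = 547.8 × 0.17 = 93.13 N·m counterclockwise.
Net moment of existing loads = 158.2 N·m counterclockwise.
The battery pack weighs 10.7 × 9.8 = 104.9 N and must supply an equal clockwise moment, so its lever arm about the pivot is 158.2 / 104.9 = 1.51 m.
That puts it at 2.31 + 1.51 = 3.82 m from the left end.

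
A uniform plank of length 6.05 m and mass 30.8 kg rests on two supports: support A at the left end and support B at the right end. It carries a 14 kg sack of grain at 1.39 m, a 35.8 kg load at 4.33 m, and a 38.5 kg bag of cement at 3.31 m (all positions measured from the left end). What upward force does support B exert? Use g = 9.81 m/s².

R_B ≈ 641 N

Choose support A as the axis so its reaction then has zero moment arm.
Beam weight: 30.8 × 9.81 = 302.1 N down at 3.025 m → arm 3.025 m, τ = 302.1 × 3.025 = 913.9 N·m clockwise.
Sack of grain: 14 × 9.81 = 137.3 N down at 1.39 m → arm 1.39 m, τ = 137.3 × 1.39 = 190.8 N·m clockwise.
Load: 35.8 × 9.81 = 351.2 N down at 4.33 m → arm 4.33 m, τ = 351.2 × 4.33 = 1521 N·m clockwise.
Bag of cement: 38.5 × 9.81 = 377.7 N down at 3.31 m → arm 3.31 m, τ = 377.7 × 3.31 = 1250 N·m clockwise.
Net load moment about support A = 3876 N·m clockwise.
Reaction R at support B is upward at 6.05 m, arm 6.05 m → moment R × 6.05 counterclockwise.
Setting net torque to zero: R × 6.05 = 3876 → R = 641 N.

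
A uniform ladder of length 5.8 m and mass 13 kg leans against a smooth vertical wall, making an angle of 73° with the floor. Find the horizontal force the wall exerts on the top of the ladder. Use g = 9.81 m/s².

N_wall ≈ 19.5 N

Take moments about the foot of the ladder.
Ladder weight 13×9.81 = 127.5 N acts at 2.9 m along the ladder; its horizontal arm is 2.9·cos73° = 0.8479 m → τ = 108.1 N·m clockwise.
Wall normal N acts horizontally at the top; its moment arm is the height L sinθ = 5.8·sin73° = 5.547 m, counterclockwise.
Balancing moments: N × 5.547 = 108.1, giving N = 19.5 N.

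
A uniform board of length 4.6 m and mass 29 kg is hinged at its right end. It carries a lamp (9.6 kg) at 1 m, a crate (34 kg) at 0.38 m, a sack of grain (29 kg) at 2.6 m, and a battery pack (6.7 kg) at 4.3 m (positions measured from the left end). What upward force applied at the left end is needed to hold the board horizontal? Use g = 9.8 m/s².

Taking torques about the right end:
Beam weight: 29 × 9.8 = 284.2 N down at 2.3 m → arm 2.3 m, τ = 284.2 × 2.3 = 653.7 N·m counterclockwise.
Lamp: 9.6 × 9.8 = 94.08 N down at 1 m → arm 3.6 m, τ = 94.08 × 3.6 = 338.7 N·m counterclockwise.
Crate: 34 × 9.8 = 333.2 N down at 0.38 m → arm 4.22 m, τ = 333.2 × 4.22 = 1406 N·m counterclockwise.
Sack of grain: 29 × 9.8 = 284.2 N down at 2.6 m → arm 2 m, τ = 284.2 × 2 = 568.4 N·m counterclockwise.
Battery pack: 6.7 × 9.8 = 65.66 N down at 4.3 m → arm 0.3 m, τ = 65.66 × 0.3 = 19.7 N·m counterclockwise.
Net moment of the loads = 2986 N·m counterclockwise.
The upward force F acts at the left end, arm 4.6 m, giving F × 4.6 clockwise.
For rotational equilibrium, F × 4.6 = 2986, so F = 2986 / 4.6 = 649 N.

F ≈ 649 N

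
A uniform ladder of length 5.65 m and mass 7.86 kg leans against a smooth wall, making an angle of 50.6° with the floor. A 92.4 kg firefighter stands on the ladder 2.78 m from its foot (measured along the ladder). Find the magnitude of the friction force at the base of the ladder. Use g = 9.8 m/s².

f ≈ 398 N

Take moments about the foot of the ladder.
Ladder weight 7.86×9.8 = 77.03 N acts at 2.825 m along the ladder; its horizontal arm is 2.825·cos50.6° = 1.793 m → τ = 138.1 N·m clockwise.
Firefighter: 92.4×9.8 = 905.5 N at 2.78 m → arm 1.765 m → τ = 1598 N·m clockwise.
Wall normal N acts horizontally at the top; its moment arm is the height L sinθ = 5.65·sin50.6° = 4.366 m, counterclockwise.
Στ = 0 ⇒ N × 4.366 = 1736 ⇒ N = 398 N.
ΣFx = 0: friction at the foot balances the wall's push, so f = N_wall = 398 N.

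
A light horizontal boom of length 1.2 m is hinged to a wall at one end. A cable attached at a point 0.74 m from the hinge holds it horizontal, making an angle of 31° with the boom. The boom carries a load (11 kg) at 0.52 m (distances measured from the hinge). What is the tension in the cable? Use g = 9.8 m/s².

Take moments about the hinge.
Load: 11 × 9.8 = 107.8 N down at 0.52 m → arm 0.52 m, τ = 107.8 × 0.52 = 56.06 N·m clockwise.
Total clockwise load moment = 56.06 N·m.
The cable tension T acts at 0.74 m; only its component perpendicular to the boom, T sinθ, produces torque. sin 31° = 0.515.
For rotational equilibrium, T × 0.74 × 0.515 = 56.06, so T = 56.06 / 0.3811 = 147 N.

T ≈ 147 N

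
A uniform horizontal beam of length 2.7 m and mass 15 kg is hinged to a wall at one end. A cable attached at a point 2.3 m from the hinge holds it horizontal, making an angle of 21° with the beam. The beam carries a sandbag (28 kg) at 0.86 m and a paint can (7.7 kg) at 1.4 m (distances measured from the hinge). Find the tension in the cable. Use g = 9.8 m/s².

T ≈ 655 N

Taking torques about the hinge:
Beam weight: 15 × 9.8 = 147 N down at 1.35 m → arm 1.35 m, τ = 147 × 1.35 = 198.5 N·m clockwise.
Sandbag: 28 × 9.8 = 274.4 N down at 0.86 m → arm 0.86 m, τ = 274.4 × 0.86 = 236 N·m clockwise.
Paint can: 7.7 × 9.8 = 75.46 N down at 1.4 m → arm 1.4 m, τ = 75.46 × 1.4 = 105.6 N·m clockwise.
Total clockwise load moment = 540.1 N·m.
The cable tension T acts at 2.3 m; only its component perpendicular to the beam, T sinθ, produces torque. sin 21° = 0.3584.
For rotational equilibrium, T × 2.3 × 0.3584 = 540.1, so T = 540.1 / 0.8243 = 655 N.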